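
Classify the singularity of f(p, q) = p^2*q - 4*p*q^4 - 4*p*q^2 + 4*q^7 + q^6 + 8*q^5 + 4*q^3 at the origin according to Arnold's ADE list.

The Hessian of f at 0 has rank 0. Corank 2; j^3 = q*(p - 2*q)^2 has shape L^2 M (L != M), so D-series; mu = 7 gives D_7.

D_7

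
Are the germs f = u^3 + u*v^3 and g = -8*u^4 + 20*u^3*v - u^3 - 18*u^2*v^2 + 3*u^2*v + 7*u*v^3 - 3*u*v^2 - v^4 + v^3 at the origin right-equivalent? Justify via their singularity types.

Yes.

The Hessian of f at 0 has rank 0. Corank 2; j^3 = u^3 is a perfect cube, so E-series; the 4-jet and mu = 7 give E_7. The Hessian of g at 0 has rank 0. Corank 2; j^3 = -(u - v)^3 is a perfect cube, so E-series; the 4-jet and mu = 7 give E_7. Both have type E_7, hence right-equivalent.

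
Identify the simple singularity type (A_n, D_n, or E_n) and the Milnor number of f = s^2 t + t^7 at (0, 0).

The Hessian of f at 0 has rank 0. Corank 2; j^3 = s^2*t has shape L^2 M (L != M), so D-series; mu = 8 gives D_8.

Type D8, Milnor number mu = 8.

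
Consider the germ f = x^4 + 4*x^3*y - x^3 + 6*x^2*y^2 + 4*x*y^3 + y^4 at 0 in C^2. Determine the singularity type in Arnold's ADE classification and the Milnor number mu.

The Hessian of f at 0 has rank 0. Corank 2; j^3 = -x^3 is a perfect cube, so E-series; the 4-jet and mu = 6 give E_6.

Type E_{6}, Milnor number mu = 6.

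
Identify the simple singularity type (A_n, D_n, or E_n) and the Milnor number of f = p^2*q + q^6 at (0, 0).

Type D_{7}, Milnor number mu = 7.

The Hessian of f at 0 has rank 0. Corank 2; j^3 = p^2*q has shape L^2 M (L != M), so D-series; mu = 7 gives D_7.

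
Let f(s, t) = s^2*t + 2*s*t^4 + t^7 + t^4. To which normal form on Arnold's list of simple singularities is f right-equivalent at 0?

D_5

The Hessian of f at 0 has rank 0. Corank 2; j^3 = s^2*t has shape L^2 M (L != M), so D-series; mu = 5 gives D_5.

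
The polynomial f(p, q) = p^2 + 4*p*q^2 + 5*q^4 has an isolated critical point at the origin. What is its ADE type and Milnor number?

Type A_{3}, Milnor number mu = 3.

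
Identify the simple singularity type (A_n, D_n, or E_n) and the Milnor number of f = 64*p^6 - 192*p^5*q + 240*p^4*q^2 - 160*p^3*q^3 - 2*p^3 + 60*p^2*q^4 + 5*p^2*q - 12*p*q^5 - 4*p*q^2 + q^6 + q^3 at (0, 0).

The Hessian of f at 0 is [[0, 0], [0, 0]] with rank 0, so corank 2. A Groebner basis of the Jacobian ideal J(f) in C{p,q} is {p*q/12 + q^5 - q^2/12, p*q^2 - q^3, p^2 - 3*p*q/2 + q^2/2}; counting standard monomials gives mu = 7. Corank 2; j^3 = -(p - q)^2*(2*p - q) has shape L^2 M (L != M), so D-series; mu = 7 gives D_7.

Type D_{7}, Milnor number mu = 7.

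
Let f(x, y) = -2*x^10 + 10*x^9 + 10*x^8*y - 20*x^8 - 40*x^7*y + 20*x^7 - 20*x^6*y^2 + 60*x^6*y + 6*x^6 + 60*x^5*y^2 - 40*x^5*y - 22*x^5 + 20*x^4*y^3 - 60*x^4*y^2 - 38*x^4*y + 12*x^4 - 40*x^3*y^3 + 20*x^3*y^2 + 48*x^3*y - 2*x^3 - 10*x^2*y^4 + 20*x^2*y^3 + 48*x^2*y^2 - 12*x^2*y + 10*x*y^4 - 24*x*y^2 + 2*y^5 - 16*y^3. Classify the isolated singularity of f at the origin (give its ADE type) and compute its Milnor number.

Type E_8, Milnor number mu = 8.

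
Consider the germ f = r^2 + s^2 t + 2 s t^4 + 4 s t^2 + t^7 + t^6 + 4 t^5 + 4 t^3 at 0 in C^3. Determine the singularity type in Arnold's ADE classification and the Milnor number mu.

The Hessian of f at 0 is [[0, 0, 0], [0, 0, 0], [0, 0, 2]] with rank 1, so corank 2. A Groebner basis of the Jacobian ideal J(f) in C{s,t,r} is {s*t + t^4 + 2*t^2, s^3 - 2*s^2 - 8*s*t + 8*t^3 - 8*t^2, s^2*t + 2*s^2/3 + 8*s*t/3 - 4*t^3 + 8*t^2/3, -s^2/6 + s*t^2 - 2*s*t/3 + 2*t^3 - 2*t^2/3, r}; counting standard monomials gives mu = 7. Corank 2; j^3 = t*(s + 2*t)^2 has shape L^2 M (L != M), so D-series; mu = 7 gives D_7.

Type D7, Milnor number mu = 7.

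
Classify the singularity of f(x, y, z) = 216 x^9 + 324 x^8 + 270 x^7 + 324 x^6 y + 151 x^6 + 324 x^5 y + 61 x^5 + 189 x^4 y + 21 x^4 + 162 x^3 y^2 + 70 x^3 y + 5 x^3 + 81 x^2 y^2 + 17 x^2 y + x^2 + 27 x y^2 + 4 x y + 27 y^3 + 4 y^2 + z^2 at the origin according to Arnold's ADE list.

A2

The Hessian of f at 0 has rank 2. Corank 1: A-series; mu = 2 gives A_2.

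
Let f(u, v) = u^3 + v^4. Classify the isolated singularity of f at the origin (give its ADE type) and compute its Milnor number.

Type E6, Milnor number mu = 6.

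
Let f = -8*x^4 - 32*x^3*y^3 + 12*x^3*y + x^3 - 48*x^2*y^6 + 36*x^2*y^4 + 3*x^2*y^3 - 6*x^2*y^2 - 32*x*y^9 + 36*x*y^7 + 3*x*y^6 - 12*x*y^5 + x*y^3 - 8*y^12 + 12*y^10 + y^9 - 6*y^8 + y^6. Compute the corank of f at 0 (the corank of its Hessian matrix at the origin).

The Hessian at 0 is [[0, 0], [0, 0]] of rank 0; hence corank 2.

2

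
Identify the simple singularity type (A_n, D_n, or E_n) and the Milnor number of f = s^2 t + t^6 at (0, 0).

Type D_{7}, Milnor number mu = 7.

The Hessian of f at 0 has rank 0. Corank 2; j^3 = s^2*t has shape L^2 M (L != M), so D-series; mu = 7 gives D_7.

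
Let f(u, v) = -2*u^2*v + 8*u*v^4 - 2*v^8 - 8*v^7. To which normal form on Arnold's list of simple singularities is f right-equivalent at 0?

The Hessian of f at 0 has rank 0. Corank 2; j^3 = -2*u^2*v has shape L^2 M (L != M), so D-series; mu = 9 gives D_9.

D_{9}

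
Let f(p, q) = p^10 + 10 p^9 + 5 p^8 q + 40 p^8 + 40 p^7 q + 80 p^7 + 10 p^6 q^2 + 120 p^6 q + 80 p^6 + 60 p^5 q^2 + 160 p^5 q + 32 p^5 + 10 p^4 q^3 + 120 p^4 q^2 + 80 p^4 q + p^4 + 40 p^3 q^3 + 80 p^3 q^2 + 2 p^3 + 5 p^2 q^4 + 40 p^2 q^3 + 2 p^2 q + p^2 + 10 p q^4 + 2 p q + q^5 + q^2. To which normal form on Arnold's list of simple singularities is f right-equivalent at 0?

The Hessian of f at 0 is [[2, 2], [2, 2]] with rank 1, so corank 1. A Groebner basis of the Jacobian ideal J(f) in C{p,q} is {p/2 + q^3 + q^2/2 + q/2, p^2 + p + q, p*q - p/2 + q^2/2 - q/2}; counting standard monomials gives mu = 4. Corank 1: A-series; mu = 4 gives A_4.

A_4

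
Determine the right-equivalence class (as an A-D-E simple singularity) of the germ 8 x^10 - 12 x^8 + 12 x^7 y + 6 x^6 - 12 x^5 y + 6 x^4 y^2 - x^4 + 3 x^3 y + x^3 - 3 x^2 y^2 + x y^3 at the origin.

E_{7}

The Hessian of f at 0 has rank 0. Corank 2; j^3 = x^3 is a perfect cube, so E-series; the 4-jet and mu = 7 give E_7.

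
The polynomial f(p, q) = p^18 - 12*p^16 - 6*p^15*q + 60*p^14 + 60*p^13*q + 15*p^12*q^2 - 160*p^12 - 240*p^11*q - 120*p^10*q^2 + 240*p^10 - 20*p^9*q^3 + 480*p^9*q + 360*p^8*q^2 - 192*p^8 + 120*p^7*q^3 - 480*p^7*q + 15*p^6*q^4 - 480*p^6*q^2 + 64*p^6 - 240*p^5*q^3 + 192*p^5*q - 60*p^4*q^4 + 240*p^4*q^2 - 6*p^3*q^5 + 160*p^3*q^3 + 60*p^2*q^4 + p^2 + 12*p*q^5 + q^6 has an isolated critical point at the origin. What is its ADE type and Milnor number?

Type A_{5}, Milnor number mu = 5.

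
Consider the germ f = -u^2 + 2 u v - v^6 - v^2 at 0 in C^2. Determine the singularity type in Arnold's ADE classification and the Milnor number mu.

The Hessian of f at 0 is [[-2, 2], [2, -2]] with rank 1, so corank 1. A Groebner basis of the Jacobian ideal J(f) in C{u,v} is {v^5, u - v}; counting standard monomials gives mu = 5. Corank 1: A-series; mu = 5 gives A_5.

Type A_5, Milnor number mu = 5.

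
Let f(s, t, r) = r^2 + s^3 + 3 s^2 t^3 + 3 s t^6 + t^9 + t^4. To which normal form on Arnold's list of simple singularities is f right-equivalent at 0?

E_{6}

The Hessian of f at 0 has rank 1. Corank 2; j^3 = s^3 is a perfect cube, so E-series; the 4-jet and mu = 6 give E_6.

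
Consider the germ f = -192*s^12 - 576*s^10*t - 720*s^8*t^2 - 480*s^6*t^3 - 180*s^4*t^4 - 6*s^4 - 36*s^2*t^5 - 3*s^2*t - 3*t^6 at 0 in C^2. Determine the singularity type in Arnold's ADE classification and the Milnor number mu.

Type D_7, Milnor number mu = 7.

The Hessian of f at 0 is [[0, 0], [0, 0]] with rank 0, so corank 2. A Groebner basis of the Jacobian ideal J(f) in C{s,t} is {s^2/6 + t^5, s^3, s*t}; counting standard monomials gives mu = 7. Corank 2; j^3 = -3*s^2*t has shape L^2 M (L != M), so D-series; mu = 7 gives D_7.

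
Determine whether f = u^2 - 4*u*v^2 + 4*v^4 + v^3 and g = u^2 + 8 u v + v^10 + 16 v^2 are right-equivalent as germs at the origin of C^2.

No.

The Hessian of f at 0 has rank 1. Corank 1: A-series; mu = 2 gives A_2. The Hessian of g at 0 has rank 1. Corank 1: A-series; mu = 9 gives A_9. f is A_2 but g is A_9, hence not right-equivalent.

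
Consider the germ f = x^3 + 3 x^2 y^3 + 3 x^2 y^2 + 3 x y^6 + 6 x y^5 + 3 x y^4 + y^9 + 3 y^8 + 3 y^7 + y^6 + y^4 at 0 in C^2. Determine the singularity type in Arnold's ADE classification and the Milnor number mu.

Type E_6, Milnor number mu = 6.

The Hessian of f at 0 has rank 0. Corank 2; j^3 = x^3 is a perfect cube, so E-series; the 4-jet and mu = 6 give E_6.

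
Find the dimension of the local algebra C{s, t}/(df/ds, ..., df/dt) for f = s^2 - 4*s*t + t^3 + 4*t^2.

The Hessian of f at 0 is [[2, -4], [-4, 8]] with rank 1, so corank 1. A Groebner basis of the Jacobian ideal J(f) in C{s,t} is {t^2, s - 2*t}; counting standard monomials gives mu = 2. Corank 1: A-series; mu = 2 gives A_2.

2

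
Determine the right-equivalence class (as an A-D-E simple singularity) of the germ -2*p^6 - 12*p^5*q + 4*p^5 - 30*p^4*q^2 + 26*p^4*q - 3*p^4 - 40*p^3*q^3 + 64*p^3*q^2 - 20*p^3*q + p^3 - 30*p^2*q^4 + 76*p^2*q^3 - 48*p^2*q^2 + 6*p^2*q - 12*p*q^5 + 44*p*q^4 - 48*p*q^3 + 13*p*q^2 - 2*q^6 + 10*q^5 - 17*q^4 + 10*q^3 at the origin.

The Hessian of f at 0 has rank 0. Corank 2; j^3 = (p + 2*q)*(p^2 + 4*p*q + 5*q^2) splits into three distinct lines over C (the quadratic factor has nonzero discriminant), so D_4.

D_{4}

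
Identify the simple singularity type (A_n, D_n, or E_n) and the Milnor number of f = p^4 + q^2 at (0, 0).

Type A_{3}, Milnor number mu = 3.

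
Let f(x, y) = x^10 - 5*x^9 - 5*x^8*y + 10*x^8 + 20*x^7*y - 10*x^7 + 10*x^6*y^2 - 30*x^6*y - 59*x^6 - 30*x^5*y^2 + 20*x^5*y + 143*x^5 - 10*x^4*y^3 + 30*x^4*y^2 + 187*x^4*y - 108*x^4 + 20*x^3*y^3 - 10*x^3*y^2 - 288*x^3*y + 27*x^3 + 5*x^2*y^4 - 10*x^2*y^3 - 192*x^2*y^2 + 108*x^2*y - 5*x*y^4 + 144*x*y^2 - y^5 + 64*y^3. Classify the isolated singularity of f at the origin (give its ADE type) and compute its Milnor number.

Type E_8, Milnor number mu = 8.

The Hessian of f at 0 is [[0, 0], [0, 0]] with rank 0, so corank 2. A Groebner basis of the Jacobian ideal J(f) in C{x,y} is {-729*x^2/4096 + x*y^3 + 27*x*y^2/32 - 243*x*y/512 + 9*y^3/8 - 81*y^2/256, 729*x^2/5120 - 27*x*y^2/40 + 243*x*y/640 + y^4 - 9*y^3/10 + 81*y^2/320, x^3 - 9*x^2/40 - 64*x*y^2/15 - 3*x*y/5 - 448*y^3/135 - 2*y^2/5, x^2*y + 9*x^2/160 + 12*x*y^2/5 + 3*x*y/20 + 64*y^3/45 + y^2/10}; counting standard monomials gives mu = 8. Corank 2; j^3 = (3*x + 4*y)^3 is a perfect cube, so E-series; the 5-jet and mu = 8 give E_8.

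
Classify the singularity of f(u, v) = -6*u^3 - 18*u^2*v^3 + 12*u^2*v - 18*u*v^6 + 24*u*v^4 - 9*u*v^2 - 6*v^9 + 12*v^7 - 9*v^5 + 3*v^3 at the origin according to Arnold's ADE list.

D_4

The Hessian of f at 0 has rank 0. Corank 2; j^3 = -3*(u - v)*(2*u^2 - 2*u*v + v^2) splits into three distinct lines over C (the quadratic factor has nonzero discriminant), so D_4.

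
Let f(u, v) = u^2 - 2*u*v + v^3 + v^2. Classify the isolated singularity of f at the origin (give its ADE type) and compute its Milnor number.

The Hessian of f at 0 has rank 1. Corank 1: A-series; mu = 2 gives A_2.

Type A_2, Milnor number mu = 2.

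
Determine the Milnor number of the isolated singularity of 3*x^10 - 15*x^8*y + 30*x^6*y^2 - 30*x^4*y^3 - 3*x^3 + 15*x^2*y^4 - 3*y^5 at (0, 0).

The Hessian of f at 0 has rank 0. Corank 2; j^3 = -3*x^3 is a perfect cube, so E-series; the 5-jet and mu = 8 give E_8.

8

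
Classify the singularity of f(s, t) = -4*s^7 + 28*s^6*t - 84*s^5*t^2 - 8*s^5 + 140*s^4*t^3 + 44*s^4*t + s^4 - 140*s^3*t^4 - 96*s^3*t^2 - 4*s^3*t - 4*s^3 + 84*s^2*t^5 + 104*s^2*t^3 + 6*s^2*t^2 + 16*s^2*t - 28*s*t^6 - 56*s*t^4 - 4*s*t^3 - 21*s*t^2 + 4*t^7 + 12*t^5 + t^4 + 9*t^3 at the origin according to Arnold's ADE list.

The Hessian of f at 0 has rank 0. Corank 2; j^3 = -(s - t)*(2*s - 3*t)^2 has shape L^2 M (L != M), so D-series; mu = 5 gives D_5.

D5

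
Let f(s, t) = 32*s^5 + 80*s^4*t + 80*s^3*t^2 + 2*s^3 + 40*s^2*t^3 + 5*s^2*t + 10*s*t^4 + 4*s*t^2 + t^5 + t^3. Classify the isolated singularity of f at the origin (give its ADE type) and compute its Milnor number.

Type D_6, Milnor number mu = 6.

The Hessian of f at 0 is [[0, 0], [0, 0]] with rank 0, so corank 2. A Groebner basis of the Jacobian ideal J(f) in C{s,t} is {s*t/10 + t^4 + t^2/10, s*t^2 + t^3, s^2 + 3*s*t/2 + t^2/2}; counting standard monomials gives mu = 6. Corank 2; j^3 = (s + t)^2*(2*s + t) has shape L^2 M (L != M), so D-series; mu = 6 gives D_6.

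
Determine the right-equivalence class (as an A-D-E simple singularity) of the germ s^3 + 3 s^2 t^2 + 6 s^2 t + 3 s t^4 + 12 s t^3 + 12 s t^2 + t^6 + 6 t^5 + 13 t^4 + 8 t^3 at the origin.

E_6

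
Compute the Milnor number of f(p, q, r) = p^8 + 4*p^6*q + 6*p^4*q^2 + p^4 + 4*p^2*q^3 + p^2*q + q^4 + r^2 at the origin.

5

The Hessian of f at 0 is [[0, 0, 0], [0, 0, 0], [0, 0, 2]] with rank 1, so corank 2. A Groebner basis of the Jacobian ideal J(f) in C{p,q,r} is {p^3, p^2/4 + q^3, p*q, r}; counting standard monomials gives mu = 5. Corank 2; j^3 = p^2*q has shape L^2 M (L != M), so D-series; mu = 5 gives D_5.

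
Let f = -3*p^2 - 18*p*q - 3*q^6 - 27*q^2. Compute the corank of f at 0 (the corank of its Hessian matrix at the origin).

The Hessian at 0 is [[-6, -18], [-18, -54]] of rank 1; hence corank 1.

1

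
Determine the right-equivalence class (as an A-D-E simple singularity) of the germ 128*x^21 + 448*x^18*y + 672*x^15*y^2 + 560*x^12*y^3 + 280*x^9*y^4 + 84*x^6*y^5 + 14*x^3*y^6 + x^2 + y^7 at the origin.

A6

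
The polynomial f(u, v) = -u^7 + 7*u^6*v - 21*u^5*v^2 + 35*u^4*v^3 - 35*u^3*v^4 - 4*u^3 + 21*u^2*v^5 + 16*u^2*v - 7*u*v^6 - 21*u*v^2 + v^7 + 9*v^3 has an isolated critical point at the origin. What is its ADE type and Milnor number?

Type D_{8}, Milnor number mu = 8.

The Hessian of f at 0 has rank 0. Corank 2; j^3 = -(u - v)*(2*u - 3*v)^2 has shape L^2 M (L != M), so D-series; mu = 8 gives D_8.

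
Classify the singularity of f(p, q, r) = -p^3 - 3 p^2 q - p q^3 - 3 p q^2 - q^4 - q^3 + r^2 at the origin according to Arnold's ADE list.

The Hessian of f at 0 is [[0, 0, 0], [0, 0, 0], [0, 0, 2]] with rank 1, so corank 2. A Groebner basis of the Jacobian ideal J(f) in C{p,q,r} is {p^3 + 3*p^2*q + 6*p^2 + 12*p*q + 6*q^2, -3*p^2 + p*q^2 - 6*p*q - 3*q^2, 3*p^2 + 6*p*q + q^3 + 3*q^2, r}; counting standard monomials gives mu = 7. Corank 2; j^3 = -(p + q)^3 is a perfect cube, so E-series; the 4-jet and mu = 7 give E_7.

E_7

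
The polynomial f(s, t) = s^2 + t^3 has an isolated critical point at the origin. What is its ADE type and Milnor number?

The Hessian of f at 0 has rank 1. Corank 1: A-series; mu = 2 gives A_2.

Type A_{2}, Milnor number mu = 2.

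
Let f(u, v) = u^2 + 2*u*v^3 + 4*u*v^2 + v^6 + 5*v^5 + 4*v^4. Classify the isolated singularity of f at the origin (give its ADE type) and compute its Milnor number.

Type A_{4}, Milnor number mu = 4.

The Hessian of f at 0 is [[2, 0], [0, 0]] with rank 1, so corank 1. A Groebner basis of the Jacobian ideal J(f) in C{u,v} is {u + v^3 + 2*v^2, u^2, u*v - 2*u - 4*v^2}; counting standard monomials gives mu = 4. Corank 1: A-series; mu = 4 gives A_4.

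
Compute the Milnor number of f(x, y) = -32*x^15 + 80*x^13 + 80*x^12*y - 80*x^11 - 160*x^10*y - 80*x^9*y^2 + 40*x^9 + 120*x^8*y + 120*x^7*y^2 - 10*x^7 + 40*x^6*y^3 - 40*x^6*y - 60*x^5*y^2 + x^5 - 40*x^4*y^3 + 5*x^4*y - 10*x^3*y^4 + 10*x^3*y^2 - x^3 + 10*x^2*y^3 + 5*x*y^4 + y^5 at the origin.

8

The Hessian of f at 0 has rank 0. Corank 2; j^3 = -x^3 is a perfect cube, so E-series; the 5-jet and mu = 8 give E_8.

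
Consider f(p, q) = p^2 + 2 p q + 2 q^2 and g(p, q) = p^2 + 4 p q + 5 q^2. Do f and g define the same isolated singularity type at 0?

Yes.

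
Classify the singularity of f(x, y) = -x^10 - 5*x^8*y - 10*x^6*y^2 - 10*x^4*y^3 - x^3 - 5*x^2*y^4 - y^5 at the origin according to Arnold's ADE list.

E_{8}

The Hessian of f at 0 is [[0, 0], [0, 0]] with rank 0, so corank 2. A Groebner basis of the Jacobian ideal J(f) in C{x,y} is {y^4, x^2}; counting standard monomials gives mu = 8. Corank 2; j^3 = -x^3 is a perfect cube, so E-series; the 5-jet and mu = 8 give E_8.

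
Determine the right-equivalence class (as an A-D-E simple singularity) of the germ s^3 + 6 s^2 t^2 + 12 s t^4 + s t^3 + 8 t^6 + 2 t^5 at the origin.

E7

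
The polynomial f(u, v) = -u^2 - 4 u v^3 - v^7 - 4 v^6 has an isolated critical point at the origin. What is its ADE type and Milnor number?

Type A_{6}, Milnor number mu = 6.

The Hessian of f at 0 has rank 1. Corank 1: A-series; mu = 6 gives A_6.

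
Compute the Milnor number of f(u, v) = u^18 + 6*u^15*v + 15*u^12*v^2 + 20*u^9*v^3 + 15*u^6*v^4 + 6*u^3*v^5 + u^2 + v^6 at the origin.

The Hessian of f at 0 has rank 1. Corank 1: A-series; mu = 5 gives A_5.

5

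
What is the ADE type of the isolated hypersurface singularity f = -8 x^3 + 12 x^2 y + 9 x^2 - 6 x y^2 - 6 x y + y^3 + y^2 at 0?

A_{2}

The Hessian of f at 0 has rank 1. Corank 1: A-series; mu = 2 gives A_2.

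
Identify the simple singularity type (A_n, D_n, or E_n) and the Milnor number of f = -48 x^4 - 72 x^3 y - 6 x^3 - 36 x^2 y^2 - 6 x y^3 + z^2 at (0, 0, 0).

Type E7, Milnor number mu = 7.

The Hessian of f at 0 is [[0, 0, 0], [0, 0, 0], [0, 0, 2]] with rank 1, so corank 2. A Groebner basis of the Jacobian ideal J(f) in C{x,y,z} is {3*x^2/4 + y^4 + y^3/4, x^3, x^2*y - x^2/4 - y^3/12, x^2 + x*y^2 + y^3/3, z}; counting standard monomials gives mu = 7. Corank 2; j^3 = -6*x^3 is a perfect cube, so E-series; the 4-jet and mu = 7 give E_7.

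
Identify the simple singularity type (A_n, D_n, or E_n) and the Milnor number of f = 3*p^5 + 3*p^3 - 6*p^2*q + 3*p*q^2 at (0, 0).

Type D_{6}, Milnor number mu = 6.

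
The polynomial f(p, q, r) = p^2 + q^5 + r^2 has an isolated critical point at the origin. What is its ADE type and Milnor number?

The Hessian of f at 0 has rank 2. Corank 1: A-series; mu = 4 gives A_4.

Type A_4, Milnor number mu = 4.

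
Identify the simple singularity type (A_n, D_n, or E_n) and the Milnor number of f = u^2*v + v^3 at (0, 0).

Type D4, Milnor number mu = 4.

The Hessian of f at 0 is [[0, 0], [0, 0]] with rank 0, so corank 2. A Groebner basis of the Jacobian ideal J(f) in C{u,v} is {v^3, u^2 + 3*v^2, u*v}; counting standard monomials gives mu = 4. Corank 2; j^3 = v*(u^2 + v^2) splits into three distinct lines over C (the quadratic factor has nonzero discriminant), so D_4.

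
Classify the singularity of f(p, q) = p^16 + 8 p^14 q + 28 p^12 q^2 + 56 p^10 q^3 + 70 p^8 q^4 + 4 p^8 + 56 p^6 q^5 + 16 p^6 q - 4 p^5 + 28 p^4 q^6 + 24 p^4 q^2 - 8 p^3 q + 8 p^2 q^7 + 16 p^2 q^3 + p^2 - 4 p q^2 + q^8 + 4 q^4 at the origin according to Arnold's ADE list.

A_{7}

The Hessian of f at 0 has rank 1. Corank 1: A-series; mu = 7 gives A_7.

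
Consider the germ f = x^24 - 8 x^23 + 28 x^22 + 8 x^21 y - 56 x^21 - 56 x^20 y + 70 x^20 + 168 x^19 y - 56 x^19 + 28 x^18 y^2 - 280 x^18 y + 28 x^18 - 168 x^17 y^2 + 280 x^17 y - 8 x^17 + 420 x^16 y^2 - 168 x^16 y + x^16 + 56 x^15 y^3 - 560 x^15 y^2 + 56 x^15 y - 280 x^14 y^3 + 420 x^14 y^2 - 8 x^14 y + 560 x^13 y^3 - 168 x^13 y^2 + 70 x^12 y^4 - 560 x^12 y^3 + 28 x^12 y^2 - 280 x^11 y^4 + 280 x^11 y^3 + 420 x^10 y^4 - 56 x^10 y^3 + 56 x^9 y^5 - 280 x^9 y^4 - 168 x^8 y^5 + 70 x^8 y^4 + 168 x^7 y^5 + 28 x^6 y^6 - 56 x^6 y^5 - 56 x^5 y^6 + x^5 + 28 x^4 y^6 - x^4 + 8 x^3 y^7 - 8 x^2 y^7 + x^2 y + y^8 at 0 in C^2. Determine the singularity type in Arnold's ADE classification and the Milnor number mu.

Type D_9, Milnor number mu = 9.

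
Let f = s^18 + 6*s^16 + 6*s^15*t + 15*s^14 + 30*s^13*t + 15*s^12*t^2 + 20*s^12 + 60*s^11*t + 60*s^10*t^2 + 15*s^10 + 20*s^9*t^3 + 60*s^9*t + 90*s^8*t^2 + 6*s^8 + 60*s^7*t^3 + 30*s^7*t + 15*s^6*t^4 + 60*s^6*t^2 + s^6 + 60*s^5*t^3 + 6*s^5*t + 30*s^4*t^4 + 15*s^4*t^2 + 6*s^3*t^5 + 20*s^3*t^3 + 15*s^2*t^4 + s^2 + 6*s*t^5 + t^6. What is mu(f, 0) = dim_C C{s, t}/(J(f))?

The Hessian of f at 0 has rank 1. Corank 1: A-series; mu = 5 gives A_5.

5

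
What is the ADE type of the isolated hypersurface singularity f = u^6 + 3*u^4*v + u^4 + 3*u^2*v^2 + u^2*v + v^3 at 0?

The Hessian of f at 0 has rank 0. Corank 2; j^3 = v*(u^2 + v^2) splits into three distinct lines over C (the quadratic factor has nonzero discriminant), so D_4.

D_4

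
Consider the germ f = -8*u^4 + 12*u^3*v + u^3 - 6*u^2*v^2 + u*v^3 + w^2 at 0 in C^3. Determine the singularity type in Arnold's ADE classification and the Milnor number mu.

Type E7, Milnor number mu = 7.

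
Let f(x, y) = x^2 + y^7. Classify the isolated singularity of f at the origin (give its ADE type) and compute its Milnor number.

Type A_{6}, Milnor number mu = 6.

The Hessian of f at 0 is [[2, 0], [0, 0]] with rank 1, so corank 1. A Groebner basis of the Jacobian ideal J(f) in C{x,y} is {y^6, x}; counting standard monomials gives mu = 6. Corank 1: A-series; mu = 6 gives A_6.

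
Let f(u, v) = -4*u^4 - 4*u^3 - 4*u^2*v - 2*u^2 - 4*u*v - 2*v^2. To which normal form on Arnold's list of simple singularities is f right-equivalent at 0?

A3

The Hessian of f at 0 has rank 1. Corank 1: A-series; mu = 3 gives A_3.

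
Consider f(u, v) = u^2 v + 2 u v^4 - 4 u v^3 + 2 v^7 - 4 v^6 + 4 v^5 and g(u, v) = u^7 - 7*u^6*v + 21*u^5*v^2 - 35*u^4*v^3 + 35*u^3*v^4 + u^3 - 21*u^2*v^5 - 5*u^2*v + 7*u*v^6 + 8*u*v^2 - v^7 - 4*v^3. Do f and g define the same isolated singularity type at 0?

Yes.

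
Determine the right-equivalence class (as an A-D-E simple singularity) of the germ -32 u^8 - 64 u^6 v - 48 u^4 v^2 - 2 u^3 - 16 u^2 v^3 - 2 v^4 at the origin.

The Hessian of f at 0 has rank 0. Corank 2; j^3 = -2*u^3 is a perfect cube, so E-series; the 4-jet and mu = 6 give E_6.

E_{6}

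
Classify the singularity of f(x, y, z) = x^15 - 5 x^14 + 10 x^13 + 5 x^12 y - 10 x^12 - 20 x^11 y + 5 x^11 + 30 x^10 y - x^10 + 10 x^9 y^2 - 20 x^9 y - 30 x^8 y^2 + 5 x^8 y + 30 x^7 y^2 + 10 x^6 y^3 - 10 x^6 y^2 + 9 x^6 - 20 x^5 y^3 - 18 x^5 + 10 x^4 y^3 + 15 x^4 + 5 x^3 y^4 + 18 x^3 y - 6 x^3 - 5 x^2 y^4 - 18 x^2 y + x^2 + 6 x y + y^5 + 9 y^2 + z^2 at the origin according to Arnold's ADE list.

The Hessian of f at 0 has rank 2. Corank 1: A-series; mu = 4 gives A_4.

A_{4}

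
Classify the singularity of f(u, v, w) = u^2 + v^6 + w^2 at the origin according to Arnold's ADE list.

A5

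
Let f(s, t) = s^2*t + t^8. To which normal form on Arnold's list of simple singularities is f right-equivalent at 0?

D9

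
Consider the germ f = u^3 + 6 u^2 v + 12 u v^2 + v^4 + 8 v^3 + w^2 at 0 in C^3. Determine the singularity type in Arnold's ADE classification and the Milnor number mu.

Type E_6, Milnor number mu = 6.

The Hessian of f at 0 is [[0, 0, 0], [0, 0, 0], [0, 0, 2]] with rank 1, so corank 2. A Groebner basis of the Jacobian ideal J(f) in C{u,v,w} is {v^3, u^2 + 4*u*v + 4*v^2, w}; counting standard monomials gives mu = 6. Corank 2; j^3 = (u + 2*v)^3 is a perfect cube, so E-series; the 4-jet and mu = 6 give E_6.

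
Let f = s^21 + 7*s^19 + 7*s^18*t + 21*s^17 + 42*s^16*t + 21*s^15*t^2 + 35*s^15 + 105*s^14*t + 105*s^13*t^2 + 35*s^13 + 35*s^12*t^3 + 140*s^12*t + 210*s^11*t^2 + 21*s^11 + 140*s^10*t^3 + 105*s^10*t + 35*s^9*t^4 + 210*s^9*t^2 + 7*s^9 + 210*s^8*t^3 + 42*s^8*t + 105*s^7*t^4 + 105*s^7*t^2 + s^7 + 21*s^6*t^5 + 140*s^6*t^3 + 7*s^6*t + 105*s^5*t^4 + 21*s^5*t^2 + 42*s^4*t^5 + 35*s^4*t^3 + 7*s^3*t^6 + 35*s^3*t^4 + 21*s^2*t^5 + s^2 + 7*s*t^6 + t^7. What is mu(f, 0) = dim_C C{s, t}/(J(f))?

The Hessian of f at 0 is [[2, 0], [0, 0]] with rank 1, so corank 1. A Groebner basis of the Jacobian ideal J(f) in C{s,t} is {t^6, s}; counting standard monomials gives mu = 6. Corank 1: A-series; mu = 6 gives A_6.

6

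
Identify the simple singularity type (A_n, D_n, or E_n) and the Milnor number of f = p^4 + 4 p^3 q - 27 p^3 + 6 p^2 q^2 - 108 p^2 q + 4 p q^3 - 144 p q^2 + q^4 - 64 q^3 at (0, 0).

Type E_{6}, Milnor number mu = 6.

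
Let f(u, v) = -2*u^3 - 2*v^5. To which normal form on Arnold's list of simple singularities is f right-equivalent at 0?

The Hessian of f at 0 has rank 0. Corank 2; j^3 = -2*u^3 is a perfect cube, so E-series; the 5-jet and mu = 8 give E_8.

E_8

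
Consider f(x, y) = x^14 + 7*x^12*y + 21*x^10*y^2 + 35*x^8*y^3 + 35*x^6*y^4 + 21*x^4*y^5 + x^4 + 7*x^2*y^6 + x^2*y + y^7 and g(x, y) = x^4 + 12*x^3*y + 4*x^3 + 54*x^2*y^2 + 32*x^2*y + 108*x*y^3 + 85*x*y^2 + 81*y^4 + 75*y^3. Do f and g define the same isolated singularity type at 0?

No.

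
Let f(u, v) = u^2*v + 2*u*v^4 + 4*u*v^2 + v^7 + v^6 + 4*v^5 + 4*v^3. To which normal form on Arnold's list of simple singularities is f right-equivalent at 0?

D_{7}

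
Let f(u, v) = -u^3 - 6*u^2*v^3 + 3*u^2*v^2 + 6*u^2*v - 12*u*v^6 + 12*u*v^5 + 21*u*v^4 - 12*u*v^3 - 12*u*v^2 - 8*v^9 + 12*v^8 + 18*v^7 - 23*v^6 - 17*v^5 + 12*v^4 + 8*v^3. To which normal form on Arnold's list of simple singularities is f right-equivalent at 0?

E_{8}

The Hessian of f at 0 has rank 0. Corank 2; j^3 = -(u - 2*v)^3 is a perfect cube, so E-series; the 5-jet and mu = 8 give E_8.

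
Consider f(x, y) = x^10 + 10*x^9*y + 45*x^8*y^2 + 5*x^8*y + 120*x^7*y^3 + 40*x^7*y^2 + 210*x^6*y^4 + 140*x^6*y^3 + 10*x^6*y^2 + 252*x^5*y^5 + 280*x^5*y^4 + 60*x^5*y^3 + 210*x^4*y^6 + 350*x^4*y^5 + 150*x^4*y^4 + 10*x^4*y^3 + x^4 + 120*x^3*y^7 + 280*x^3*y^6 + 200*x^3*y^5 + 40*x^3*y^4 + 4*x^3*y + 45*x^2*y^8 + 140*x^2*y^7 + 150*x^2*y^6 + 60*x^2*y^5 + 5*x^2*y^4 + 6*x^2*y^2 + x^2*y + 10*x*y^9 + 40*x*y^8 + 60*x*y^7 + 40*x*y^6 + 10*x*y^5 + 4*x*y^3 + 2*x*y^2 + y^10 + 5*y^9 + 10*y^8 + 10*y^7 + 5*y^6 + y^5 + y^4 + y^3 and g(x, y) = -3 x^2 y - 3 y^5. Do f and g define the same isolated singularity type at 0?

Yes.

The Hessian of f at 0 has rank 0. Corank 2; j^3 = y*(x + y)^2 has shape L^2 M (L != M), so D-series; mu = 6 gives D_6. The Hessian of g at 0 has rank 0. Corank 2; j^3 = -3*x^2*y has shape L^2 M (L != M), so D-series; mu = 6 gives D_6. Both have type D_6, hence right-equivalent.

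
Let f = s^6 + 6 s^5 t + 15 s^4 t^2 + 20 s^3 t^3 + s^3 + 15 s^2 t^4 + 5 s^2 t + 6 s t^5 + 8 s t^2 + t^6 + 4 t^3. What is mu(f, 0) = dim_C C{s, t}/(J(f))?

The Hessian of f at 0 is [[0, 0], [0, 0]] with rank 0, so corank 2. A Groebner basis of the Jacobian ideal J(f) in C{s,t} is {-s*t/6 + t^5 - t^2/3, s*t^2 + 2*t^3, s^2 + 3*s*t + 2*t^2}; counting standard monomials gives mu = 7. Corank 2; j^3 = (s + t)*(s + 2*t)^2 has shape L^2 M (L != M), so D-series; mu = 7 gives D_7.

7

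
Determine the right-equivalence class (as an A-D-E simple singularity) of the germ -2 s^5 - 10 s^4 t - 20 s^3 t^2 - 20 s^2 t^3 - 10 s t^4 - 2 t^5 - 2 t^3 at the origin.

E_{8}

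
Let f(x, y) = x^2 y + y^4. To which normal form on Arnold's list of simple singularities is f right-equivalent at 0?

The Hessian of f at 0 has rank 0. Corank 2; j^3 = x^2*y has shape L^2 M (L != M), so D-series; mu = 5 gives D_5.

D5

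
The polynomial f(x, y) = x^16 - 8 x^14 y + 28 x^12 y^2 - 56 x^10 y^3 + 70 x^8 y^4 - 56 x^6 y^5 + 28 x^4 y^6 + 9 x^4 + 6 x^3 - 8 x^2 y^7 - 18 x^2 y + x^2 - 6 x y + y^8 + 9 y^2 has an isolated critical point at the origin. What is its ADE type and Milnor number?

The Hessian of f at 0 is [[2, -6], [-6, 18]] with rank 1, so corank 1. A Groebner basis of the Jacobian ideal J(f) in C{x,y} is {x*y^3 + 2*x*y^2/3 + 5*x*y/81 + x/729 - y^3 - 4*y^2/27 - y/243, 14*x*y^2/27 + 14*x*y/243 + x/729 + y^4 - 2*y^3/3 - 11*y^2/81 - y/243, x^2 + x/3 - y}; counting standard monomials gives mu = 7. Corank 1: A-series; mu = 7 gives A_7.

Type A7, Milnor number mu = 7.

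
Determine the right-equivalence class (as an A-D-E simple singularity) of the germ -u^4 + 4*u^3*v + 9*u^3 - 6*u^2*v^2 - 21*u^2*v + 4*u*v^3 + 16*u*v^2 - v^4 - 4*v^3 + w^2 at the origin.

The Hessian of f at 0 has rank 1. Corank 2; j^3 = (u - v)*(3*u - 2*v)^2 has shape L^2 M (L != M), so D-series; mu = 5 gives D_5.

D5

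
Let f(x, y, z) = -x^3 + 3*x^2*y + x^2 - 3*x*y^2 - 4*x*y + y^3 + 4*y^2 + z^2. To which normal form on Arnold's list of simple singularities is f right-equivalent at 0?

A_2

The Hessian of f at 0 is [[2, -4, 0], [-4, 8, 0], [0, 0, 2]] with rank 2, so corank 1. A Groebner basis of the Jacobian ideal J(f) in C{x,y,z} is {y^2, x - 2*y, z}; counting standard monomials gives mu = 2. Corank 1: A-series; mu = 2 gives A_2.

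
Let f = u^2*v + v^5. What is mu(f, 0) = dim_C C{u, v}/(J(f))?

6

The Hessian of f at 0 has rank 0. Corank 2; j^3 = u^2*v has shape L^2 M (L != M), so D-series; mu = 6 gives D_6.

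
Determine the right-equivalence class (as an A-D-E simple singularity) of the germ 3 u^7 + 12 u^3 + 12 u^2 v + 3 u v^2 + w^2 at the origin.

D_{8}

The Hessian of f at 0 has rank 1. Corank 2; j^3 = 3*u*(2*u + v)^2 has shape L^2 M (L != M), so D-series; mu = 8 gives D_8.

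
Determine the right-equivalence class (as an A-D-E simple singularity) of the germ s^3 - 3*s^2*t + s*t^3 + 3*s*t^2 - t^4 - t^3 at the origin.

The Hessian of f at 0 is [[0, 0], [0, 0]] with rank 0, so corank 2. A Groebner basis of the Jacobian ideal J(f) in C{s,t} is {s^3 - 3*s^2*t - 6*s^2 + 12*s*t - 6*t^2, 3*s^2 + s*t^2 - 6*s*t + 3*t^2, 3*s^2 - 6*s*t + t^3 + 3*t^2}; counting standard monomials gives mu = 7. Corank 2; j^3 = (s - t)^3 is a perfect cube, so E-series; the 4-jet and mu = 7 give E_7.

E_7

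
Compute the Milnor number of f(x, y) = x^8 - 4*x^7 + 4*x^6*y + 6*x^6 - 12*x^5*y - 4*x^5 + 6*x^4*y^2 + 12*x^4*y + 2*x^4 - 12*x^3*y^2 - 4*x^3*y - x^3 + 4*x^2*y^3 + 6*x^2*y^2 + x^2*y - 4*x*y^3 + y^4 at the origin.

The Hessian of f at 0 has rank 0. Corank 2; j^3 = -x^2*(x - y) has shape L^2 M (L != M), so D-series; mu = 5 gives D_5.

5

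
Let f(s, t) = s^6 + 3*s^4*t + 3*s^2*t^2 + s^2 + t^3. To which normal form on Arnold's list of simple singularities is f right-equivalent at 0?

A_{2}

The Hessian of f at 0 has rank 1. Corank 1: A-series; mu = 2 gives A_2.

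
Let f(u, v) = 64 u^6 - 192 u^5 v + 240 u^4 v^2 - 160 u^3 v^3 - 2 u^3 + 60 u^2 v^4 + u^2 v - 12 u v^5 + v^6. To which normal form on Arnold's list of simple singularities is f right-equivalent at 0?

D_{7}

The Hessian of f at 0 has rank 0. Corank 2; j^3 = -u^2*(2*u - v) has shape L^2 M (L != M), so D-series; mu = 7 gives D_7.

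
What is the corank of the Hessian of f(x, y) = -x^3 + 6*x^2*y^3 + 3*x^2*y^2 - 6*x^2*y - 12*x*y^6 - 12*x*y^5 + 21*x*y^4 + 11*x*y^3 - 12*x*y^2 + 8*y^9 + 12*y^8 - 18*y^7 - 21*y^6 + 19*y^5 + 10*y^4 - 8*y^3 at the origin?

The Hessian at 0 is [[0, 0], [0, 0]] of rank 0; hence corank 2.

2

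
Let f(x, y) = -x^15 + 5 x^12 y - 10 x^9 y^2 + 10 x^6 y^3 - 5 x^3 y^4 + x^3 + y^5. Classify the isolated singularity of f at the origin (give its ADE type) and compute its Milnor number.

Type E_{8}, Milnor number mu = 8.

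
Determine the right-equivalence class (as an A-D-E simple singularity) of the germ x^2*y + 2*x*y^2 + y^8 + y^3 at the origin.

D9

The Hessian of f at 0 has rank 0. Corank 2; j^3 = y*(x + y)^2 has shape L^2 M (L != M), so D-series; mu = 9 gives D_9.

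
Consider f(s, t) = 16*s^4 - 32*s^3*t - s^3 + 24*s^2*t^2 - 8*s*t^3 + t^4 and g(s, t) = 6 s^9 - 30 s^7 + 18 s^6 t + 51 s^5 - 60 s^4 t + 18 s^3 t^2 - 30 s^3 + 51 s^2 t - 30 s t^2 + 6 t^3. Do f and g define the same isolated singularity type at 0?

No.

The Hessian of f at 0 is [[0, 0], [0, 0]] with rank 0, so corank 2. A Groebner basis of the Jacobian ideal J(f) in C{s,t} is {t^4, s*t^2 - t^3/6, s^2}; counting standard monomials gives mu = 6. Corank 2; j^3 = -s^3 is a perfect cube, so E-series; the 4-jet and mu = 6 give E_6. The Hessian of g at 0 is [[0, 0], [0, 0]] with rank 0, so corank 2. A Groebner basis of the Jacobian ideal J(g) in C{s,t} is {t^3, s^2 - 2*t^2/11, s*t - 5*t^2/11}; counting standard monomials gives mu = 4. Corank 2; j^3 = -3*(2*s - t)*(5*s^2 - 6*s*t + 2*t^2) splits into three distinct lines over C (the quadratic factor has nonzero discriminant), so D_4. f is E_6 but g is D_4, hence not right-equivalent.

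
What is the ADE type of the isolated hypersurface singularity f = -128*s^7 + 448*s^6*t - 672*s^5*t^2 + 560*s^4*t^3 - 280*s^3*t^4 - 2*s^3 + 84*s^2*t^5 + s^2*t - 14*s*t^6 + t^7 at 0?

The Hessian of f at 0 is [[0, 0], [0, 0]] with rank 0, so corank 2. A Groebner basis of the Jacobian ideal J(f) in C{s,t} is {s*t/14 + t^6, s*t^2, s^2 - s*t/2}; counting standard monomials gives mu = 8. Corank 2; j^3 = -s^2*(2*s - t) has shape L^2 M (L != M), so D-series; mu = 8 gives D_8.

D_{8}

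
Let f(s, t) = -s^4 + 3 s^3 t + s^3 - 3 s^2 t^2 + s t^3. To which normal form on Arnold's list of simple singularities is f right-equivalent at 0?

E7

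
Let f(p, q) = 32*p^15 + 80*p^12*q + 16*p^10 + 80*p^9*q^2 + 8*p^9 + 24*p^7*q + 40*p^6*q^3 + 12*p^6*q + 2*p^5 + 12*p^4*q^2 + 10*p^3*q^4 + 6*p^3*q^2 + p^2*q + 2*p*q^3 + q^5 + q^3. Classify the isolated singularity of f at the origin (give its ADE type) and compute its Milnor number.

Type D_{4}, Milnor number mu = 4.

The Hessian of f at 0 has rank 0. Corank 2; j^3 = q*(p^2 + q^2) splits into three distinct lines over C (the quadratic factor has nonzero discriminant), so D_4.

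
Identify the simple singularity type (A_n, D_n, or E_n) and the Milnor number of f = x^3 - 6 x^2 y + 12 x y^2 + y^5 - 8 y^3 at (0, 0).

The Hessian of f at 0 is [[0, 0], [0, 0]] with rank 0, so corank 2. A Groebner basis of the Jacobian ideal J(f) in C{x,y} is {y^4, x^2 - 4*x*y + 4*y^2}; counting standard monomials gives mu = 8. Corank 2; j^3 = (x - 2*y)^3 is a perfect cube, so E-series; the 5-jet and mu = 8 give E_8.

Type E_8, Milnor number mu = 8.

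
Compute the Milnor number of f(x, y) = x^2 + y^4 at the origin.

The Hessian of f at 0 is [[2, 0], [0, 0]] with rank 1, so corank 1. A Groebner basis of the Jacobian ideal J(f) in C{x,y} is {y^3, x}; counting standard monomials gives mu = 3. Corank 1: A-series; mu = 3 gives A_3.

3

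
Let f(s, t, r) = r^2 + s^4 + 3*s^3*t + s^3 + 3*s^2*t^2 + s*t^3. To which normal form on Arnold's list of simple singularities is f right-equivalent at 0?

The Hessian of f at 0 has rank 1. Corank 2; j^3 = s^3 is a perfect cube, so E-series; the 4-jet and mu = 7 give E_7.

E_{7}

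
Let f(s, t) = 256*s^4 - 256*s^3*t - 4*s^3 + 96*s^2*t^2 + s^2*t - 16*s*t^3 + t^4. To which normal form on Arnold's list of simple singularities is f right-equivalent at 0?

D_{5}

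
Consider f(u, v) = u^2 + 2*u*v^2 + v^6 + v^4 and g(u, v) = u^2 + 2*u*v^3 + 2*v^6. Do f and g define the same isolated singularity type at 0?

Yes.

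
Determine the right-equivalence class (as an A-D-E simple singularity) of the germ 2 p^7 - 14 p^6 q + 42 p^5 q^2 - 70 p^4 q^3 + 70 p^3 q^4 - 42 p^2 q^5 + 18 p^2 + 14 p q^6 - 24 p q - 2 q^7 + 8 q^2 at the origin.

The Hessian of f at 0 is [[36, -24], [-24, 16]] with rank 1, so corank 1. A Groebner basis of the Jacobian ideal J(f) in C{p,q} is {q^6, p - 2*q/3}; counting standard monomials gives mu = 6. Corank 1: A-series; mu = 6 gives A_6.

A_6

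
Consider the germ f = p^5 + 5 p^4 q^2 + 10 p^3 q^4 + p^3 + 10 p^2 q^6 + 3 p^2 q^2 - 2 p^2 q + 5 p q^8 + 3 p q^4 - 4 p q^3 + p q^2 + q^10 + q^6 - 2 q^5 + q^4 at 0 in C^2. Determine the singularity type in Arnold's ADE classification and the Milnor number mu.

Type D_{6}, Milnor number mu = 6.

The Hessian of f at 0 has rank 0. Corank 2; j^3 = p*(p - q)^2 has shape L^2 M (L != M), so D-series; mu = 6 gives D_6.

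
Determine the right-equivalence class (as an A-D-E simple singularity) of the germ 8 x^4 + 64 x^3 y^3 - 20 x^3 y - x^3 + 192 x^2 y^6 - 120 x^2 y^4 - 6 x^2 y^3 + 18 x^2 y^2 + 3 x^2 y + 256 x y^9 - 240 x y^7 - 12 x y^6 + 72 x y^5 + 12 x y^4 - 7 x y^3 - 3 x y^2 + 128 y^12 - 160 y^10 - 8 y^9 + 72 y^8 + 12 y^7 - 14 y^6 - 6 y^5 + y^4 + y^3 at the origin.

E_{7}

The Hessian of f at 0 has rank 0. Corank 2; j^3 = -(x - y)^3 is a perfect cube, so E-series; the 4-jet and mu = 7 give E_7.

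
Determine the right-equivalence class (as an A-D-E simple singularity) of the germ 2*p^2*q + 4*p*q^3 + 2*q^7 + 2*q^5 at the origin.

D_8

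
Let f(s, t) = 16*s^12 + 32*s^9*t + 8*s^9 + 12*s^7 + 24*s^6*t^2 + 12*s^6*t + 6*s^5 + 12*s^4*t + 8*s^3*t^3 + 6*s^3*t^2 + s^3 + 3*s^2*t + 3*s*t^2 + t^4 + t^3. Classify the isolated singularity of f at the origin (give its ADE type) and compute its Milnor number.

Type E_6, Milnor number mu = 6.

The Hessian of f at 0 is [[0, 0], [0, 0]] with rank 0, so corank 2. A Groebner basis of the Jacobian ideal J(f) in C{s,t} is {t^3, s^2 + 2*s*t + t^2}; counting standard monomials gives mu = 6. Corank 2; j^3 = (s + t)^3 is a perfect cube, so E-series; the 4-jet and mu = 6 give E_6.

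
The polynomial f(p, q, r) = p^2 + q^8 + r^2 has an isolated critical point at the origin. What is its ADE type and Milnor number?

The Hessian of f at 0 has rank 2. Corank 1: A-series; mu = 7 gives A_7.

Type A_7, Milnor number mu = 7.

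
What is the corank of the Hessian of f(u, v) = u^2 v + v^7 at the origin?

2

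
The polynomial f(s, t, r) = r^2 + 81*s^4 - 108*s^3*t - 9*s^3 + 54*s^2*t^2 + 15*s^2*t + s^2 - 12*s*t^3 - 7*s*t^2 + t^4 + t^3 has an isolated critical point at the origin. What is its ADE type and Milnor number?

The Hessian of f at 0 is [[2, 0, 0], [0, 0, 0], [0, 0, 2]] with rank 2, so corank 1. A Groebner basis of the Jacobian ideal J(f) in C{s,t,r} is {t^2, s, r}; counting standard monomials gives mu = 2. Corank 1: A-series; mu = 2 gives A_2.

Type A_2, Milnor number mu = 2.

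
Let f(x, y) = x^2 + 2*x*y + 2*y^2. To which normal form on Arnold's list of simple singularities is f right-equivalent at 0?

A_1

The Hessian of f at 0 is [[2, 2], [2, 4]] with rank 2, so corank 0. A Groebner basis of the Jacobian ideal J(f) in C{x,y} is {x, y}; counting standard monomials gives mu = 1. Corank 0: nondegenerate Morse point, so A_1.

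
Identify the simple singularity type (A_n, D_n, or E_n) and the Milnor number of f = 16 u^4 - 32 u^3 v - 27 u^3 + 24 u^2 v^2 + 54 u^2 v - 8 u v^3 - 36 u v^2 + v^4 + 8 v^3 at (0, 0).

The Hessian of f at 0 is [[0, 0], [0, 0]] with rank 0, so corank 2. A Groebner basis of the Jacobian ideal J(f) in C{u,v} is {v^4, u*v^2 - 11*v^3/18, u^2 - 4*u*v/3 + 4*v^2/9}; counting standard monomials gives mu = 6. Corank 2; j^3 = -(3*u - 2*v)^3 is a perfect cube, so E-series; the 4-jet and mu = 6 give E_6.

Type E6, Milnor number mu = 6.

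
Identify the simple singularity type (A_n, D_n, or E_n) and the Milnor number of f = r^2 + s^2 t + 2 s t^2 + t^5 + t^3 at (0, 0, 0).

The Hessian of f at 0 has rank 1. Corank 2; j^3 = t*(s + t)^2 has shape L^2 M (L != M), so D-series; mu = 6 gives D_6.

Type D_{6}, Milnor number mu = 6.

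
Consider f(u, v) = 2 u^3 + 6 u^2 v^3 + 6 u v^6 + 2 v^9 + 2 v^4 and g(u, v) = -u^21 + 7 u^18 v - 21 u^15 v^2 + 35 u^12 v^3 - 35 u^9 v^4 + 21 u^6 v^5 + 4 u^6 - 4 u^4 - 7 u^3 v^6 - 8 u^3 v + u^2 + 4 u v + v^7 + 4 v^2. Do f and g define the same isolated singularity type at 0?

No.

The Hessian of f at 0 is [[0, 0], [0, 0]] with rank 0, so corank 2. A Groebner basis of the Jacobian ideal J(f) in C{u,v} is {v^3, u^2}; counting standard monomials gives mu = 6. Corank 2; j^3 = 2*u^3 is a perfect cube, so E-series; the 4-jet and mu = 6 give E_6. The Hessian of g at 0 is [[2, 4], [4, 8]] with rank 1, so corank 1. A Groebner basis of the Jacobian ideal J(g) in C{u,v} is {u*v/16 + v^4 + v^2/8, u*v^2 - u/24 + 4*v^3/3 - v/12, u^2 + 4*u*v + 4*v^2}; counting standard monomials gives mu = 6. Corank 1: A-series; mu = 6 gives A_6. f is E_6 but g is A_6, hence not right-equivalent.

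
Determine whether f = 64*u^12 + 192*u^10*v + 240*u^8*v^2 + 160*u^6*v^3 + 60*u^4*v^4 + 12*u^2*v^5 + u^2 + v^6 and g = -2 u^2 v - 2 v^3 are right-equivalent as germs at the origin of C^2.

No.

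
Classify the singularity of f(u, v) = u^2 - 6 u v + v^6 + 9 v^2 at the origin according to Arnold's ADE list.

The Hessian of f at 0 is [[2, -6], [-6, 18]] with rank 1, so corank 1. A Groebner basis of the Jacobian ideal J(f) in C{u,v} is {v^5, u - 3*v}; counting standard monomials gives mu = 5. Corank 1: A-series; mu = 5 gives A_5.

A5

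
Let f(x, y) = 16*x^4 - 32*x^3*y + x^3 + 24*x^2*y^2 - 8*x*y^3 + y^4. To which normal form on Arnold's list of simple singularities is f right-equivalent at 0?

E_{6}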